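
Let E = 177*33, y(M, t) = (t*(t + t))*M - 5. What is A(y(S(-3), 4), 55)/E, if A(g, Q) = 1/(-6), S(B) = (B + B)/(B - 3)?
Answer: -1/35046 ≈ -2.8534e-5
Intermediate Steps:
S(B) = 2*B/(-3 + B) (S(B) = (2*B)/(-3 + B) = 2*B/(-3 + B))
y(M, t) = -5 + 2*M*t² (y(M, t) = (t*(2*t))*M - 5 = (2*t²)*M - 5 = 2*M*t² - 5 = -5 + 2*M*t²)
A(g, Q) = -⅙
E = 5841
A(y(S(-3), 4), 55)/E = -⅙/5841 = -⅙*1/5841 = -1/35046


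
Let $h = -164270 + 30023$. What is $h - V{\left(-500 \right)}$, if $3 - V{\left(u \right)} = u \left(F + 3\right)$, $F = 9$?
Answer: $-140250$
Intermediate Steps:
$h = -134247$
$V{\left(u \right)} = 3 - 12 u$ ($V{\left(u \right)} = 3 - u \left(9 + 3\right) = 3 - u 12 = 3 - 12 u$)
$h - V{\left(-500 \right)} = -134247 - \left(3 - -6000\right) = -134247 - \left(3 + 6000\right) = -134247 - 6003 = -140250$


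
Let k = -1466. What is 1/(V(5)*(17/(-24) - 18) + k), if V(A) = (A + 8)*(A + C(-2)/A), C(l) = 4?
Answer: -120/345193 ≈ -0.00034763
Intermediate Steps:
V(A) = (8 + A)*(A + 4/A) (V(A) = (A + 8)*(A + 4/A) = (8 + A)*(A + 4/A))
1/(V(5)*(17/(-24) - 18) + k) = 1/((4 + 5² + 8*5 + 32/5)*(17/(-24) - 18) - 1466) = 1/((4 + 25 + 40 + 32*(⅕))*(17*(-1/24) - 18) - 1466) = 1/((4 + 25 + 40 + 32/5)*(-17/24 - 18) - 1466) = 1/((377/5)*(-449/24) - 1466) = 1/(-169273/120 - 1466) = 1/(-345193/120) = -120/345193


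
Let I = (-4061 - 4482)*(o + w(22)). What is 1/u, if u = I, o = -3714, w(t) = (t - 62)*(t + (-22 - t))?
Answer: 1/24210862 ≈ 4.1304e-8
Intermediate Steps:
w(t) = 1364 - 22*t (w(t) = (-62 + t)*(-22) = 1364 - 22*t)
I = 24210862 (I = (-4061 - 4482)*(-3714 + (1364 - 22*22)) = -8543*(-3714 + (1364 - 484)) = -8543*(-3714 + 880) = -8543*(-2834) = 24210862)
u = 24210862
1/u = 1/24210862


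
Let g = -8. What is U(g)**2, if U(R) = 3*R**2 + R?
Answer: 33856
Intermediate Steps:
U(R) = R + 3*R**2
U(g)**2 = (-8*(1 + 3*(-8)))**2 = (-8*(1 - 24))**2 = (-8*(-23))**2 = 184**2 = 33856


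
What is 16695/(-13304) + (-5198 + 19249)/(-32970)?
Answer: -368684327/219316440 ≈ -1.6811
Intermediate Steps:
16695/(-13304) + (-5198 + 19249)/(-32970) = 16695*(-1/13304) + 14051*(-1/32970) = -16695/13304 - 14051/32970 = -368684327/219316440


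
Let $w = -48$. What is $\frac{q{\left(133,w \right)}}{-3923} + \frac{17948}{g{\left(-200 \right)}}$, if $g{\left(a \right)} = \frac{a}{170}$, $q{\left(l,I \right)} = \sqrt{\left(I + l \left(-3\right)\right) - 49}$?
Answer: $- \frac{76279}{5} - \frac{4 i \sqrt{31}}{3923} \approx -15256.0 - 0.005677 i$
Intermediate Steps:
$q{\left(l,I \right)} = \sqrt{-49 + I - 3 l}$ ($q{\left(l,I \right)} = \sqrt{\left(I - 3 l\right) - 49} = \sqrt{-49 + I - 3 l}$)
$g{\left(a \right)} = \frac{a}{170}$ ($g{\left(a \right)} = a \frac{1}{170} = \frac{a}{170}$)
$\frac{q{\left(133,w \right)}}{-3923} + \frac{17948}{g{\left(-200 \right)}} = \frac{\sqrt{-49 - 48 - 399}}{-3923} + \frac{17948}{\frac{1}{170} \left(-200\right)} = \sqrt{-49 - 48 - 399} \left(- \frac{1}{3923}\right) + \frac{17948}{- \frac{20}{17}} = \sqrt{-496} \left(- \frac{1}{3923}\right) + 17948 \left(- \frac{17}{20}\right) = 4 i \sqrt{31} \left(- \frac{1}{3923}\right) - \frac{76279}{5} = - \frac{4 i \sqrt{31}}{3923} - \frac{76279}{5} = - \frac{76279}{5} - \frac{4 i \sqrt{31}}{3923}$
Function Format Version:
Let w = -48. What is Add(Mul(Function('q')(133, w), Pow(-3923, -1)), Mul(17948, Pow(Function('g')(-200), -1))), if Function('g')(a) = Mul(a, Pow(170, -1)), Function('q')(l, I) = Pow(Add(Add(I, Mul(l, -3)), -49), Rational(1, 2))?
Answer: Add(Rational(-76279, 5), Mul(Rational(-4, 3923), I, Pow(31, Rational(1, 2)))) ≈ Add(-15256., Mul(-0.0056770, I))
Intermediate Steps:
Function('q')(l, I) = Pow(Add(-49, I, Mul(-3, l)), Rational(1, 2)) (Function('q')(l, I) = Pow(Add(Add(I, Mul(-3, l)), -49), Rational(1, 2)) = Pow(Add(-49, I, Mul(-3, l)), Rational(1, 2)))
Function('g')(a) = Mul(Rational(1, 170), a) (Function('g')(a) = Mul(a, Rational(1, 170)) = Mul(Rational(1, 170), a))
Add(Mul(Function('q')(133, w), Pow(-3923, -1)), Mul(17948, Pow(Function('g')(-200), -1))) = Add(Mul(Pow(Add(-49, -48, Mul(-3, 133)), Rational(1, 2)), Pow(-3923, -1)), Mul(17948, Pow(Mul(Rational(1, 170), -200), -1))) = Add(Mul(Pow(Add(-49, -48, -399), Rational(1, 2)), Rational(-1, 3923)), Mul(17948, Pow(Rational(-20, 17), -1))) = Add(Mul(Pow(-496, Rational(1, 2)), Rational(-1, 3923)), Mul(17948, Rational(-17, 20))) = Add(Mul(Mul(4, I, Pow(31, Rational(1, 2))), Rational(-1, 3923)), Rational(-76279, 5)) = Add(Mul(Rational(-4, 3923), I, Pow(31, Rational(1, 2))), Rational(-76279, 5)) = Add(Rational(-76279, 5), Mul(Rational(-4, 3923), I, Pow(31, Rational(1, 2))))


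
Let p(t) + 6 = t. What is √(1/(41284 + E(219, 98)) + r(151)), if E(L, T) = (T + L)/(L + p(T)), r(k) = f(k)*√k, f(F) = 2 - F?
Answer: √(3993128351 - 24563600770323269*√151)/12839641 ≈ 42.789*I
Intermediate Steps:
p(t) = -6 + t
r(k) = √k*(2 - k) (r(k) = (2 - k)*√k = √k*(2 - k))
E(L, T) = (L + T)/(-6 + L + T) (E(L, T) = (T + L)/(L + (-6 + T)) = (L + T)/(-6 + L + T))
√(1/(41284 + E(219, 98)) + r(151)) = √(1/(41284 + (219 + 98)/(-6 + 219 + 98)) + √151*(2 - 1*151)) = √(1/(41284 + 317/311) + √151*(2 - 151)) = √(1/(41284 + (1/311)*317) + √151*(-149)) = √(1/(41284 + 317/311) - 149*√151) = √(1/(12839641/311) - 149*√151) = √(311/12839641 - 149*√151)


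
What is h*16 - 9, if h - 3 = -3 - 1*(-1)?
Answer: 7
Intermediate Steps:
h = 1 (h = 3 + (-3 - 1*(-1)) = 3 + (-3 + 1) = 3 - 2 = 1)
h*16 - 9 = 1*16 - 9 = 16 - 9 = 7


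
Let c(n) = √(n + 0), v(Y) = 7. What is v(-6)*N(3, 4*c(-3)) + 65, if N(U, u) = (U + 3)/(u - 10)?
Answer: 2300/37 - 42*I*√3/37 ≈ 62.162 - 1.9661*I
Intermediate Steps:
c(n) = √n
N(U, u) = (3 + U)/(-10 + u)
v(-6)*N(3, 4*c(-3)) + 65 = 7*((3 + 3)/(-10 + 4*√(-3))) + 65 = 7*(6/(-10 + 4*(I*√3))) + 65 = 7*(6/(-10 + 4*I*√3)) + 65 = 42/(-10 + 4*I*√3) + 65 = 65 + 42/(-10 + 4*I*√3)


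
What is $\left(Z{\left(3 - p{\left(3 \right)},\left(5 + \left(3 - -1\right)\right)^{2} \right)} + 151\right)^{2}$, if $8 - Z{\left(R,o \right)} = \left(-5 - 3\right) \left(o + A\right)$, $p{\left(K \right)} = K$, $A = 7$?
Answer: $744769$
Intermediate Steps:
$Z{\left(R,o \right)} = 64 + 8 o$ ($Z{\left(R,o \right)} = 8 - \left(-5 - 3\right) \left(o + 7\right) = 8 - - 8 \left(7 + o\right) = 8 - \left(-56 - 8 o\right) = 8 + \left(56 + 8 o\right) = 64 + 8 o$)
$\left(Z{\left(3 - p{\left(3 \right)},\left(5 + \left(3 - -1\right)\right)^{2} \right)} + 151\right)^{2} = \left(\left(64 + 8 \left(5 + \left(3 - -1\right)\right)^{2}\right) + 151\right)^{2} = \left(\left(64 + 8 \left(5 + \left(3 + 1\right)\right)^{2}\right) + 151\right)^{2} = \left(\left(64 + 8 \left(5 + 4\right)^{2}\right) + 151\right)^{2} = \left(\left(64 + 8 \cdot 9^{2}\right) + 151\right)^{2} = \left(\left(64 + 8 \cdot 81\right) + 151\right)^{2} = \left(\left(64 + 648\right) + 151\right)^{2} = \left(712 + 151\right)^{2} = 863^{2} = 744769$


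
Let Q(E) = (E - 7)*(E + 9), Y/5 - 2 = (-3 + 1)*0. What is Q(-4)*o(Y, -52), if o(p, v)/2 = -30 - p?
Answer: 4400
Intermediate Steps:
Y = 10 (Y = 10 + 5*((-3 + 1)*0) = 10 + 5*(-2*0) = 10 + 5*0 = 10 + 0 = 10)
o(p, v) = -60 - 2*p (o(p, v) = 2*(-30 - p) = -60 - 2*p)
Q(E) = (-7 + E)*(9 + E)
Q(-4)*o(Y, -52) = (-63 + (-4)**2 + 2*(-4))*(-60 - 2*10) = (-63 + 16 - 8)*(-60 - 20) = -55*(-80) = 4400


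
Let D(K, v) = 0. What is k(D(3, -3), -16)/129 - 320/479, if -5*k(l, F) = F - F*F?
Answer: -76112/308955 ≈ -0.24635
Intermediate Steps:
k(l, F) = -F/5 + F²/5 (k(l, F) = -(F - F*F)/5 = -(F - F²)/5 = -F/5 + F²/5)
k(D(3, -3), -16)/129 - 320/479 = ((⅕)*(-16)*(-1 - 16))/129 - 320/479 = ((⅕)*(-16)*(-17))*(1/129) - 320*1/479 = (272/5)*(1/129) - 320/479 = 272/645 - 320/479 = -76112/308955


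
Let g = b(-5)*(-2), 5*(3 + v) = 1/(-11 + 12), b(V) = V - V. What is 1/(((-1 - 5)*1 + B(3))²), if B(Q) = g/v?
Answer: 1/36 ≈ 0.027778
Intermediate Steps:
b(V) = 0
v = -14/5 (v = -3 + 1/(5*(-11 + 12)) = -3 + (⅕)/1 = -3 + (⅕)*1 = -3 + ⅕ = -14/5 ≈ -2.8000)
g = 0 (g = 0*(-2) = 0)
B(Q) = 0 (B(Q) = 0/(-14/5) = 0*(-5/14) = 0)
1/(((-1 - 5)*1 + B(3))²) = 1/(((-1 - 5)*1 + 0)²) = 1/((-6*1 + 0)²) = 1/((-6 + 0)²) = 1/((-6)²) = 1/36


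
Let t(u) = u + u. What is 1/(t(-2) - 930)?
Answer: -1/934 ≈ -0.0010707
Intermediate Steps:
t(u) = 2*u
1/(t(-2) - 930) = 1/(2*(-2) - 930) = 1/(-4 - 930) = 1/(-934) = -1/934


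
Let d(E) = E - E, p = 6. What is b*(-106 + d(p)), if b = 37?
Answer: -3922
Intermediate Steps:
d(E) = 0
b*(-106 + d(p)) = 37*(-106 + 0) = 37*(-106) = -3922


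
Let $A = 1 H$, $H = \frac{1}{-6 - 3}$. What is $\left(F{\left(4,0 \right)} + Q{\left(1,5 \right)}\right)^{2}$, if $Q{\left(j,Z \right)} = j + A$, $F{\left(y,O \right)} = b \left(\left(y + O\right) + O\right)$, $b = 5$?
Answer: $\frac{35344}{81} \approx 436.35$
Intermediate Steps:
$H = - \frac{1}{9}$ ($H = \frac{1}{-9} = - \frac{1}{9} \approx -0.11111$)
$F{\left(y,O \right)} = 5 y + 10 O$ ($F{\left(y,O \right)} = 5 \left(\left(y + O\right) + O\right) = 5 \left(\left(O + y\right) + O\right) = 5 \left(y + 2 O\right) = 5 y + 10 O$)
$A = - \frac{1}{9}$ ($A = 1 \left(- \frac{1}{9}\right) = - \frac{1}{9} \approx -0.11111$)
$Q{\left(j,Z \right)} = - \frac{1}{9} + j$ ($Q{\left(j,Z \right)} = j - \frac{1}{9} = - \frac{1}{9} + j$)
$\left(F{\left(4,0 \right)} + Q{\left(1,5 \right)}\right)^{2} = \left(\left(5 \cdot 4 + 10 \cdot 0\right) + \left(- \frac{1}{9} + 1\right)\right)^{2} = \left(\left(20 + 0\right) + \frac{8}{9}\right)^{2} = \left(20 + \frac{8}{9}\right)^{2} = \left(\frac{188}{9}\right)^{2} = \frac{35344}{81}$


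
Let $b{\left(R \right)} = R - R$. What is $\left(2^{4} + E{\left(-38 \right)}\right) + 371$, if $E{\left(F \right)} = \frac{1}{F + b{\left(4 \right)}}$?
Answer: $\frac{14705}{38} \approx 386.97$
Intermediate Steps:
$b{\left(R \right)} = 0$
$E{\left(F \right)} = \frac{1}{F}$ ($E{\left(F \right)} = \frac{1}{F + 0} = \frac{1}{F}$)
$\left(2^{4} + E{\left(-38 \right)}\right) + 371 = \left(2^{4} + \frac{1}{-38}\right) + 371 = \left(16 - \frac{1}{38}\right) + 371 = \frac{607}{38} + 371 = \frac{14705}{38}$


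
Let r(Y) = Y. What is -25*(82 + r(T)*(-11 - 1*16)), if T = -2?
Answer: -3400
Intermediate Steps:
-25*(82 + r(T)*(-11 - 1*16)) = -25*(82 - 2*(-11 - 1*16)) = -25*(82 - 2*(-11 - 16)) = -25*(82 - 2*(-27)) = -25*(82 + 54) = -25*136 = -3400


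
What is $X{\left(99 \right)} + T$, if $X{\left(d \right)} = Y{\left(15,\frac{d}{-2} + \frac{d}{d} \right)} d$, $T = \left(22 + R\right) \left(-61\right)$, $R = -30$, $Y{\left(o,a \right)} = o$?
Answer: $1973$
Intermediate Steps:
$T = 488$ ($T = \left(22 - 30\right) \left(-61\right) = \left(-8\right) \left(-61\right) = 488$)
$X{\left(d \right)} = 15 d$
$X{\left(99 \right)} + T = 15 \cdot 99 + 488 = 1485 + 488 = 1973$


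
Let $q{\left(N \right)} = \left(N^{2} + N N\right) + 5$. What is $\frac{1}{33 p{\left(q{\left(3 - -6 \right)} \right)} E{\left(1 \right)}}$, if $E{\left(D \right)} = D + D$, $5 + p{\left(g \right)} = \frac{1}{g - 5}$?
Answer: $- \frac{27}{8899} \approx -0.003034$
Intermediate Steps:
$q{\left(N \right)} = 5 + 2 N^{2}$ ($q{\left(N \right)} = \left(N^{2} + N^{2}\right) + 5 = 2 N^{2} + 5 = 5 + 2 N^{2}$)
$p{\left(g \right)} = -5 + \frac{1}{-5 + g}$ ($p{\left(g \right)} = -5 + \frac{1}{g - 5} = -5 + \frac{1}{-5 + g}$)
$E{\left(D \right)} = 2 D$
$\frac{1}{33 p{\left(q{\left(3 - -6 \right)} \right)} E{\left(1 \right)}} = \frac{1}{33 \frac{26 - 5 \left(5 + 2 \left(3 - -6\right)^{2}\right)}{-5 + \left(5 + 2 \left(3 - -6\right)^{2}\right)} 2 \cdot 1} = \frac{1}{33 \frac{26 - 5 \left(5 + 2 \left(3 + 6\right)^{2}\right)}{-5 + \left(5 + 2 \left(3 + 6\right)^{2}\right)} 2} = \frac{1}{33 \frac{26 - 5 \left(5 + 2 \cdot 9^{2}\right)}{-5 + \left(5 + 2 \cdot 9^{2}\right)} 2} = \frac{1}{33 \frac{26 - 5 \left(5 + 2 \cdot 81\right)}{-5 + \left(5 + 2 \cdot 81\right)} 2} = \frac{1}{33 \frac{26 - 5 \left(5 + 162\right)}{-5 + \left(5 + 162\right)} 2} = \frac{1}{33 \frac{26 - 835}{-5 + 167} \cdot 2} = \frac{1}{33 \frac{26 - 835}{162} \cdot 2} = \frac{1}{33 \cdot \frac{1}{162} \left(-809\right) 2} = \frac{1}{33 \left(- \frac{809}{162}\right) 2} = \frac{1}{\left(- \frac{8899}{54}\right) 2} = \frac{1}{- \frac{8899}{27}} = - \frac{27}{8899}$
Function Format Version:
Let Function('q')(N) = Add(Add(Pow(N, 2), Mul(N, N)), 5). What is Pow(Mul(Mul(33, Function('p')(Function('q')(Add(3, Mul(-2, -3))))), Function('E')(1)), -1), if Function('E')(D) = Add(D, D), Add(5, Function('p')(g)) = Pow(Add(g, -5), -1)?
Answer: Rational(-27, 8899) ≈ -0.0030340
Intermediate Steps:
Function('q')(N) = Add(5, Mul(2, Pow(N, 2))) (Function('q')(N) = Add(Add(Pow(N, 2), Pow(N, 2)), 5) = Add(Mul(2, Pow(N, 2)), 5) = Add(5, Mul(2, Pow(N, 2))))
Function('p')(g) = Add(-5, Pow(Add(-5, g), -1)) (Function('p')(g) = Add(-5, Pow(Add(g, -5), -1)) = Add(-5, Pow(Add(-5, g), -1)))
Function('E')(D) = Mul(2, D)
Pow(Mul(Mul(33, Function('p')(Function('q')(Add(3, Mul(-2, -3))))), Function('E')(1)), -1) = Pow(Mul(Mul(33, Mul(Pow(Add(-5, Add(5, Mul(2, Pow(Add(3, Mul(-2, -3)), 2)))), -1), Add(26, Mul(-5, Add(5, Mul(2, Pow(Add(3, Mul(-2, -3)), 2))))))), Mul(2, 1)), -1) = Pow(Mul(Mul(33, Mul(Pow(Add(-5, Add(5, Mul(2, Pow(Add(3, 6), 2)))), -1), Add(26, Mul(-5, Add(5, Mul(2, Pow(Add(3, 6), 2))))))), 2), -1) = Pow(Mul(Mul(33, Mul(Pow(Add(-5, Add(5, Mul(2, Pow(9, 2)))), -1), Add(26, Mul(-5, Add(5, Mul(2, Pow(9, 2))))))), 2), -1) = Pow(Mul(Mul(33, Mul(Pow(Add(-5, Add(5, Mul(2, 81))), -1), Add(26, Mul(-5, Add(5, Mul(2, 81)))))), 2), -1) = Pow(Mul(Mul(33, Mul(Pow(Add(-5, Add(5, 162)), -1), Add(26, Mul(-5, Add(5, 162))))), 2), -1) = Pow(Mul(Mul(33, Mul(Pow(Add(-5, 167), -1), Add(26, Mul(-5, 167)))), 2), -1) = Pow(Mul(Mul(33, Mul(Pow(162, -1), Add(26, -835))), 2), -1) = Pow(Mul(Mul(33, Mul(Rational(1, 162), -809)), 2), -1) = Pow(Mul(Mul(33, Rational(-809, 162)), 2), -1) = Pow(Mul(Rational(-8899, 54), 2), -1) = Pow(Rational(-8899, 27), -1) = Rational(-27, 8899)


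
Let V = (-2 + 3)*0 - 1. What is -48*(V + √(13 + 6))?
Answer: 48 - 48*√19 ≈ -161.23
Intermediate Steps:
V = -1 (V = 1*0 - 1 = 0 - 1 = -1)
-48*(V + √(13 + 6)) = -48*(-1 + √(13 + 6)) = -48*(-1 + √19) = 48 - 48*√19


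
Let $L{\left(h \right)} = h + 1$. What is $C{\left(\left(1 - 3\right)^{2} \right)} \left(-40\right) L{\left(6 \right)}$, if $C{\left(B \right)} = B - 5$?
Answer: $280$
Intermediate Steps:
$L{\left(h \right)} = 1 + h$
$C{\left(B \right)} = -5 + B$ ($C{\left(B \right)} = B - 5 = -5 + B$)
$C{\left(\left(1 - 3\right)^{2} \right)} \left(-40\right) L{\left(6 \right)} = \left(-5 + \left(1 - 3\right)^{2}\right) \left(-40\right) \left(1 + 6\right) = \left(-5 + \left(-2\right)^{2}\right) \left(-40\right) 7 = \left(-5 + 4\right) \left(-40\right) 7 = \left(-1\right) \left(-40\right) 7 = 40 \cdot 7 = 280$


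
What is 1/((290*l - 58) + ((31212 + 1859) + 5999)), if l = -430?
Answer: -1/85688 ≈ -1.1670e-5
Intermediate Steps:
1/((290*l - 58) + ((31212 + 1859) + 5999)) = 1/((290*(-430) - 58) + ((31212 + 1859) + 5999)) = 1/((-124700 - 58) + (33071 + 5999)) = 1/(-124758 + 39070) = 1/(-85688) = -1/85688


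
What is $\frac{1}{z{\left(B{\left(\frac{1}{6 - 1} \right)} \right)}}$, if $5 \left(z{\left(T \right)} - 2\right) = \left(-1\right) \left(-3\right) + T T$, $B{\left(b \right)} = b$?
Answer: $\frac{125}{326} \approx 0.38344$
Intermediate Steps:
$z{\left(T \right)} = \frac{13}{5} + \frac{T^{2}}{5}$ ($z{\left(T \right)} = 2 + \frac{\left(-1\right) \left(-3\right) + T T}{5} = 2 + \frac{3 + T^{2}}{5} = 2 + \left(\frac{3}{5} + \frac{T^{2}}{5}\right) = \frac{13}{5} + \frac{T^{2}}{5}$)
$\frac{1}{z{\left(B{\left(\frac{1}{6 - 1} \right)} \right)}} = \frac{1}{\frac{13}{5} + \frac{\left(\frac{1}{6 - 1}\right)^{2}}{5}} = \frac{1}{\frac{13}{5} + \frac{\left(\frac{1}{5}\right)^{2}}{5}} = \frac{1}{\frac{13}{5} + \frac{1}{5 \cdot 25}} = \frac{1}{\frac{13}{5} + \frac{1}{5} \cdot \frac{1}{25}} = \frac{1}{\frac{13}{5} + \frac{1}{125}} = \frac{1}{\frac{326}{125}} = \frac{125}{326}$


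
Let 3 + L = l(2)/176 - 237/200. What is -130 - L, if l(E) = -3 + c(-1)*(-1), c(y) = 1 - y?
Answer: -553461/4400 ≈ -125.79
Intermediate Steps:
l(E) = -5 (l(E) = -3 + (1 - 1*(-1))*(-1) = -3 + (1 + 1)*(-1) = -3 + 2*(-1) = -3 - 2 = -5)
L = -18539/4400 (L = -3 + (-5/176 - 237/200) = -3 - 5339/4400 = -18539/4400 ≈ -4.2134)
-130 - L = -130 - 1*(-18539/4400) = -130 + 18539/4400 = -553461/4400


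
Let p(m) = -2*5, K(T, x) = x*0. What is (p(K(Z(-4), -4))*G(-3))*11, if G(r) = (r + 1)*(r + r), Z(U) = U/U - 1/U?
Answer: -1320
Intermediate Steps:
Z(U) = 1 - 1/U
K(T, x) = 0
G(r) = 2*r*(1 + r) (G(r) = (1 + r)*(2*r) = 2*r*(1 + r))
p(m) = -10
(p(K(Z(-4), -4))*G(-3))*11 = -20*(-3)*(1 - 3)*11 = -20*(-3)*(-2)*11 = -10*12*11 = -120*11 = -1320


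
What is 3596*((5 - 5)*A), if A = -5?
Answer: 0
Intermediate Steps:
3596*((5 - 5)*A) = 3596*((5 - 5)*(-5)) = 3596*(0*(-5)) = 3596*0 = 0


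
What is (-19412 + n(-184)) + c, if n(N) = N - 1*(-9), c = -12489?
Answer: -32076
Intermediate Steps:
n(N) = 9 + N (n(N) = N + 9 = 9 + N)
(-19412 + n(-184)) + c = (-19412 + (9 - 184)) - 12489 = (-19412 - 175) - 12489 = -19587 - 12489 = -32076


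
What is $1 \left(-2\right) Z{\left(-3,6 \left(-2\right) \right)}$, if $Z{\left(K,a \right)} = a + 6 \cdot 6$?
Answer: $-48$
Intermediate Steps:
$Z{\left(K,a \right)} = 36 + a$ ($Z{\left(K,a \right)} = a + 36 = 36 + a$)
$1 \left(-2\right) Z{\left(-3,6 \left(-2\right) \right)} = 1 \left(-2\right) \left(36 + 6 \left(-2\right)\right) = - 2 \left(36 - 12\right) = \left(-2\right) 24 = -48$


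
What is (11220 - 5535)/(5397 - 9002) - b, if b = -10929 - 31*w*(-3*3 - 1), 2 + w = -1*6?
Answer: 9666752/721 ≈ 13407.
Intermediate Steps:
w = -8 (w = -2 - 1*6 = -2 - 6 = -8)
b = -13409 (b = -10929 - (-248)*(-3*3 - 1) = -10929 - (-248)*(-9 - 1) = -10929 - (-248)*(-10) = -10929 - 31*80 = -10929 - 2480 = -13409)
(11220 - 5535)/(5397 - 9002) - b = (11220 - 5535)/(5397 - 9002) - 1*(-13409) = 5685/(-3605) + 13409 = 5685*(-1/3605) + 13409 = -1137/721 + 13409 = 9666752/721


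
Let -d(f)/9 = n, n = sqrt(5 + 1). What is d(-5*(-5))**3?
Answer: -4374*sqrt(6) ≈ -10714.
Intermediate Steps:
n = sqrt(6) ≈ 2.4495
d(f) = -9*sqrt(6)
d(-5*(-5))**3 = (-9*sqrt(6))**3 = -4374*sqrt(6)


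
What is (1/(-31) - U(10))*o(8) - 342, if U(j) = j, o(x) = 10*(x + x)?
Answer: -60362/31 ≈ -1947.2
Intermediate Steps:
o(x) = 20*x (o(x) = 10*(2*x) = 20*x)
(1/(-31) - U(10))*o(8) - 342 = (1/(-31) - 1*10)*(20*8) - 342 = (-1/31 - 10)*160 - 342 = -311/31*160 - 342 = -49760/31 - 342 = -60362/31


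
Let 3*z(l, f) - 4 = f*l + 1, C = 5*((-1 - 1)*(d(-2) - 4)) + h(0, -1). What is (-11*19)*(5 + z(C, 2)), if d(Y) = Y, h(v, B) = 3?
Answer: -30514/3 ≈ -10171.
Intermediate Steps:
C = 63 (C = 5*((-1 - 1)*(-2 - 4)) + 3 = 5*(-2*(-6)) + 3 = 5*12 + 3 = 60 + 3 = 63)
z(l, f) = 5/3 + f*l/3 (z(l, f) = 4/3 + (f*l + 1)/3 = 4/3 + (1 + f*l)/3 = 4/3 + (1/3 + f*l/3) = 5/3 + f*l/3)
(-11*19)*(5 + z(C, 2)) = (-11*19)*(5 + (5/3 + (1/3)*2*63)) = -209*(5 + (5/3 + 42)) = -209*(5 + 131/3) = -209*146/3 = -30514/3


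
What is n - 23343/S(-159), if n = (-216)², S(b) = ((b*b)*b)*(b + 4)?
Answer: 312570238789/6699465 ≈ 46656.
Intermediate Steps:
S(b) = b³*(4 + b) (S(b) = (b²*b)*(4 + b) = b³*(4 + b))
n = 46656
n - 23343/S(-159) = 46656 - 23343*(-1/(4019679*(4 - 159))) = 46656 - 23343/((-4019679*(-155))) = 46656 - 23343/623050245 = 46656 - 23343*1/623050245 = 46656 - 251/6699465 = 312570238789/6699465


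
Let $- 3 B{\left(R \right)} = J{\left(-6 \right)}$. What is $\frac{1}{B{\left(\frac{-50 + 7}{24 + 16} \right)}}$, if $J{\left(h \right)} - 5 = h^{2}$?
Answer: $- \frac{3}{41} \approx -0.073171$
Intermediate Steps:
$J{\left(h \right)} = 5 + h^{2}$
$B{\left(R \right)} = - \frac{41}{3}$ ($B{\left(R \right)} = - \frac{5 + \left(-6\right)^{2}}{3} = - \frac{5 + 36}{3} = \left(- \frac{1}{3}\right) 41 = - \frac{41}{3}$)
$\frac{1}{B{\left(\frac{-50 + 7}{24 + 16} \right)}} = \frac{1}{- \frac{41}{3}} = - \frac{3}{41}$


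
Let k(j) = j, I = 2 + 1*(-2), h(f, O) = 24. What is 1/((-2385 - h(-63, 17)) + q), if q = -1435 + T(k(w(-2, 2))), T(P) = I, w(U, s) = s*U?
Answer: -1/3844 ≈ -0.00026015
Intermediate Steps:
w(U, s) = U*s
I = 0 (I = 2 - 2 = 0)
T(P) = 0
q = -1435 (q = -1435 + 0 = -1435)
1/((-2385 - h(-63, 17)) + q) = 1/((-2385 - 1*24) - 1435) = 1/((-2385 - 24) - 1435) = 1/(-2409 - 1435) = 1/(-3844) = -1/3844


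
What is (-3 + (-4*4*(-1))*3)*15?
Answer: 675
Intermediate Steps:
(-3 + (-4*4*(-1))*3)*15 = (-3 - 16*(-1)*3)*15 = (-3 + 16*3)*15 = (-3 + 48)*15 = 45*15 = 675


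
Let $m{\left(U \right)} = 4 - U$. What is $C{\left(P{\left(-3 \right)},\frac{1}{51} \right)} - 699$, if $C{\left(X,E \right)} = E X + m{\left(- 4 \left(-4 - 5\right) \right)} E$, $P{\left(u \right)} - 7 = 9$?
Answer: $- \frac{35665}{51} \approx -699.31$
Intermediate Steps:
$P{\left(u \right)} = 16$ ($P{\left(u \right)} = 7 + 9 = 16$)
$C{\left(X,E \right)} = - 32 E + E X$ ($C{\left(X,E \right)} = E X + \left(4 - - 4 \left(-4 - 5\right)\right) E = E X + \left(4 - \left(-4\right) \left(-9\right)\right) E = E X + \left(4 - 36\right) E = E X - 32 E = - 32 E + E X$)
$C{\left(P{\left(-3 \right)},\frac{1}{51} \right)} - 699 = \frac{-32 + 16}{51} - 699 = \frac{1}{51} \left(-16\right) - 699 = - \frac{16}{51} - 699 = - \frac{35665}{51}$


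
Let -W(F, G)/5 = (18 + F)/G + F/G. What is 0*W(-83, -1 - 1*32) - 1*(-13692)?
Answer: 13692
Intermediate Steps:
W(F, G) = -5*F/G - 5*(18 + F)/G (W(F, G) = -5*((18 + F)/G + F/G) = -5*(F/G + (18 + F)/G) = -5*F/G - 5*(18 + F)/G)
0*W(-83, -1 - 1*32) - 1*(-13692) = 0*(10*(-9 - 1*(-83))/(-1 - 1*32)) - 1*(-13692) = 0*(10*(-9 + 83)/(-1 - 32)) + 13692 = 0*(10*74/(-33)) + 13692 = 0*(10*(-1/33)*74) + 13692 = 0*(-740/33) + 13692 = 0 + 13692 = 13692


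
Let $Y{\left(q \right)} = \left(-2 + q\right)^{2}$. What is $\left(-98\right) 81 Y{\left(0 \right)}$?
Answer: $-31752$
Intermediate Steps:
$\left(-98\right) 81 Y{\left(0 \right)} = \left(-98\right) 81 \left(-2 + 0\right)^{2} = - 7938 \left(-2\right)^{2} = \left(-7938\right) 4 = -31752$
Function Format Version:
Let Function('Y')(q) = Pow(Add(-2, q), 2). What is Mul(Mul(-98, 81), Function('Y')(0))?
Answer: -31752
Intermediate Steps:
Mul(Mul(-98, 81), Function('Y')(0)) = Mul(Mul(-98, 81), Pow(Add(-2, 0), 2)) = Mul(-7938, Pow(-2, 2)) = Mul(-7938, 4) = -31752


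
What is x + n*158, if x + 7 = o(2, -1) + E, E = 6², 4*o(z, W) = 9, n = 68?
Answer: 43101/4 ≈ 10775.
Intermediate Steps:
o(z, W) = 9/4 (o(z, W) = (¼)*9 = 9/4)
E = 36
x = 125/4 (x = -7 + (9/4 + 36) = -7 + 153/4 = 125/4 ≈ 31.250)
x + n*158 = 125/4 + 68*158 = 125/4 + 10744 = 43101/4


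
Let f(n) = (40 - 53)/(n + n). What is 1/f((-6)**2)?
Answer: -72/13 ≈ -5.5385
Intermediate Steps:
f(n) = -13/(2*n) (f(n) = -13*1/(2*n) = -13/(2*n))
1/f((-6)**2) = 1/(-13/(2*((-6)**2))) = 1/(-13/2/36) = 1/(-13/2*1/36) = 1/(-13/72) = -72/13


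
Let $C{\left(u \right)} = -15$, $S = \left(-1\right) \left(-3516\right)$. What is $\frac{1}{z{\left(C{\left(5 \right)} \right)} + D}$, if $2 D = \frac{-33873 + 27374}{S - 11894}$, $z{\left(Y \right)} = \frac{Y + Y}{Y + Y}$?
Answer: $\frac{16756}{23255} \approx 0.72053$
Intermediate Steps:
$S = 3516$
$z{\left(Y \right)} = 1$ ($z{\left(Y \right)} = \frac{2 Y}{2 Y} = 2 Y \frac{1}{2 Y} = 1$)
$D = \frac{6499}{16756}$ ($D = \frac{\left(-33873 + 27374\right) \frac{1}{3516 - 11894}}{2} = \frac{\left(-6499\right) \frac{1}{-8378}}{2} = \frac{\left(-6499\right) \left(- \frac{1}{8378}\right)}{2} = \frac{1}{2} \cdot \frac{6499}{8378} = \frac{6499}{16756} \approx 0.38786$)
$\frac{1}{z{\left(C{\left(5 \right)} \right)} + D} = \frac{1}{1 + \frac{6499}{16756}} = \frac{1}{\frac{23255}{16756}} = \frac{16756}{23255}$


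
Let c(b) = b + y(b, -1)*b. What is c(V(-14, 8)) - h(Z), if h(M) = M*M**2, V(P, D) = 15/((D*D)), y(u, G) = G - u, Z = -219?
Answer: 43022167839/4096 ≈ 1.0503e+7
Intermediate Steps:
V(P, D) = 15/D**2 (V(P, D) = 15/(D**2) = 15/D**2)
h(M) = M**3
c(b) = b + b*(-1 - b) (c(b) = b + (-1 - b)*b = b + b*(-1 - b))
c(V(-14, 8)) - h(Z) = -(15/8**2)**2 - 1*(-219)**3 = -(15*(1/64))**2 - 1*(-10503459) = -(15/64)**2 + 10503459 = -1*225/4096 + 10503459 = -225/4096 + 10503459 = 43022167839/4096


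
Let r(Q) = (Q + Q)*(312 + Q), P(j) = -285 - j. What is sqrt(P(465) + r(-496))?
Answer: sqrt(181778) ≈ 426.35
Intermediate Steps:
r(Q) = 2*Q*(312 + Q) (r(Q) = (2*Q)*(312 + Q) = 2*Q*(312 + Q))
sqrt(P(465) + r(-496)) = sqrt((-285 - 1*465) + 2*(-496)*(312 - 496)) = sqrt((-285 - 465) + 2*(-496)*(-184)) = sqrt(-750 + 182528) = sqrt(181778)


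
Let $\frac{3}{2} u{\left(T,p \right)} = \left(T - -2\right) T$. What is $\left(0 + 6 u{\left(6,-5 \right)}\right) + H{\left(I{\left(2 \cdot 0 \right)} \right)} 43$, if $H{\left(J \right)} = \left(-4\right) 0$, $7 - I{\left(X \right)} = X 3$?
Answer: $192$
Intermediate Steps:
$u{\left(T,p \right)} = \frac{2 T \left(2 + T\right)}{3}$ ($u{\left(T,p \right)} = \frac{2 \left(T - -2\right) T}{3} = \frac{2 \left(T + 2\right) T}{3} = \frac{2 \left(2 + T\right) T}{3} = \frac{2 T \left(2 + T\right)}{3}$)
$I{\left(X \right)} = 7 - 3 X$ ($I{\left(X \right)} = 7 - X 3 = 7 - 3 X$)
$H{\left(J \right)} = 0$
$\left(0 + 6 u{\left(6,-5 \right)}\right) + H{\left(I{\left(2 \cdot 0 \right)} \right)} 43 = \left(0 + 6 \cdot \frac{2}{3} \cdot 6 \left(2 + 6\right)\right) + 0 \cdot 43 = \left(0 + 6 \cdot \frac{2}{3} \cdot 6 \cdot 8\right) + 0 = \left(0 + 6 \cdot 32\right) + 0 = \left(0 + 192\right) + 0 = 192 + 0 = 192$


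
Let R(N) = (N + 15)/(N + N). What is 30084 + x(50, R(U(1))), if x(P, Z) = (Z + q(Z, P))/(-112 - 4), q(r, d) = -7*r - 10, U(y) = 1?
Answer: 60169/2 ≈ 30085.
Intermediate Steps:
q(r, d) = -10 - 7*r
R(N) = (15 + N)/(2*N) (R(N) = (15 + N)/((2*N)) = (15 + N)*(1/(2*N)) = (15 + N)/(2*N))
x(P, Z) = 5/58 + 3*Z/58 (x(P, Z) = (Z + (-10 - 7*Z))/(-112 - 4) = (-10 - 6*Z)/(-116) = (-10 - 6*Z)*(-1/116) = 5/58 + 3*Z/58)
30084 + x(50, R(U(1))) = 30084 + (5/58 + 3*((½)*(15 + 1)/1)/58) = 30084 + (5/58 + 3*((½)*1*16)/58) = 30084 + (5/58 + (3/58)*8) = 30084 + (5/58 + 12/29) = 30084 + ½ = 60169/2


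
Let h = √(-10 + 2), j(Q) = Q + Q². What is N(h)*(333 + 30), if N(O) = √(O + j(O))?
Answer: 726*2^(¼)*√(I - √2) ≈ 344.18 + 1082.9*I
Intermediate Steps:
h = 2*I*√2 (h = √(-8) = 2*I*√2 ≈ 2.8284*I)
N(O) = √(O + O*(1 + O))
N(h)*(333 + 30) = √((2*I*√2)*(2 + 2*I*√2))*(333 + 30) = √(2*I*√2*(2 + 2*I*√2))*363 = (2^(¾)*√(I*(2 + 2*I*√2)))*363 = 363*2^(¾)*√(I*(2 + 2*I*√2))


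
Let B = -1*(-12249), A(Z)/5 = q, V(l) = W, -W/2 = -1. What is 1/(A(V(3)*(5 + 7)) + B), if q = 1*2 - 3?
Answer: 1/12244 ≈ 8.1673e-5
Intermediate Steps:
W = 2 (W = -2*(-1) = 2)
V(l) = 2
q = -1 (q = 2 - 3 = -1)
A(Z) = -5 (A(Z) = 5*(-1) = -5)
B = 12249
1/(A(V(3)*(5 + 7)) + B) = 1/(-5 + 12249) = 1/12244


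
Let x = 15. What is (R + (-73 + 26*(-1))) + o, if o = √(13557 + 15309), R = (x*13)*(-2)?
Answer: -489 + √28866 ≈ -319.10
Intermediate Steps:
R = -390 (R = (15*13)*(-2) = 195*(-2) = -390)
o = √28866 ≈ 169.90
(R + (-73 + 26*(-1))) + o = (-390 + (-73 + 26*(-1))) + √28866 = (-390 + (-73 - 26)) + √28866 = (-390 - 99) + √28866 = -489 + √28866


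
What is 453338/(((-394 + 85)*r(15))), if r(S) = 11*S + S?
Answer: -226669/27810 ≈ -8.1506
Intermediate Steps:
r(S) = 12*S
453338/(((-394 + 85)*r(15))) = 453338/(((-394 + 85)*(12*15))) = 453338/((-309*180)) = 453338/(-55620) = 453338*(-1/55620) = -226669/27810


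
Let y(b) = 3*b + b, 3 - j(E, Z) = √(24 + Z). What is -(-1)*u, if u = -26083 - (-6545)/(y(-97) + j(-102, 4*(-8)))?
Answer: 2*(-26083*√2 + 5024250*I)/(-385*I + 2*√2) ≈ -26100.0 + 0.12488*I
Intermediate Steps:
j(E, Z) = 3 - √(24 + Z)
y(b) = 4*b
u = -26083 + 6545/(-385 - 2*I*√2) (u = -26083 - (-6545)/(4*(-97) + (3 - √(24 + 4*(-8)))) = -26083 - (-6545)/(-388 + (3 - √(24 - 32))) = -26083 - (-6545)/(-388 + (3 - √(-8))) = -26083 - (-6545)/(-388 + (3 - 2*I*√2)) = -26083 - (-6545)/(-385 - 2*I*√2) = -26083 + 6545/(-385 - 2*I*√2) ≈ -26100.0 + 0.12488*I)
-(-1)*u = -(-1)*2*(-26083*√2 + 5024250*I)/(-385*I + 2*√2) = -(-2)*(-26083*√2 + 5024250*I)/(-385*I + 2*√2) = 2*(-26083*√2 + 5024250*I)/(-385*I + 2*√2)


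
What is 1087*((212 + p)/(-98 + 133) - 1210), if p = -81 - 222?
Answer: -6590481/5 ≈ -1.3181e+6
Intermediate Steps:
p = -303
1087*((212 + p)/(-98 + 133) - 1210) = 1087*((212 - 303)/(-98 + 133) - 1210) = 1087*(-91/35 - 1210) = 1087*(-91*1/35 - 1210) = 1087*(-13/5 - 1210) = 1087*(-6063/5) = -6590481/5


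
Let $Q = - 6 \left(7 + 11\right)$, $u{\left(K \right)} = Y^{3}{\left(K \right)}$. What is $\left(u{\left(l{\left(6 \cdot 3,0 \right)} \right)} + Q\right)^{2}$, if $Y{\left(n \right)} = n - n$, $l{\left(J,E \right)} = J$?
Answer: $11664$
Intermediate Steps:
$Y{\left(n \right)} = 0$
$u{\left(K \right)} = 0$ ($u{\left(K \right)} = 0^{3} = 0$)
$Q = -108$ ($Q = \left(-6\right) 18 = -108$)
$\left(u{\left(l{\left(6 \cdot 3,0 \right)} \right)} + Q\right)^{2} = \left(0 - 108\right)^{2} = \left(-108\right)^{2} = 11664$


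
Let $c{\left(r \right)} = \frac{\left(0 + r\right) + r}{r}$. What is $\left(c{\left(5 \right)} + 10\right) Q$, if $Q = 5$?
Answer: $60$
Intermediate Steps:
$c{\left(r \right)} = 2$ ($c{\left(r \right)} = \frac{r + r}{r} = \frac{2 r}{r} = 2$)
$\left(c{\left(5 \right)} + 10\right) Q = \left(2 + 10\right) 5 = 12 \cdot 5 = 60$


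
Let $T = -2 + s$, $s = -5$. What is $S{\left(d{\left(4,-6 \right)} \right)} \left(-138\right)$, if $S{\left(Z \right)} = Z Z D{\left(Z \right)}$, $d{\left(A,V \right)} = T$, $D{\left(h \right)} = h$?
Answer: $47334$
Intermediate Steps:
$T = -7$ ($T = -2 - 5 = -7$)
$d{\left(A,V \right)} = -7$
$S{\left(Z \right)} = Z^{3}$ ($S{\left(Z \right)} = Z Z Z = Z^{2} Z = Z^{3}$)
$S{\left(d{\left(4,-6 \right)} \right)} \left(-138\right) = \left(-7\right)^{3} \left(-138\right) = \left(-343\right) \left(-138\right) = 47334$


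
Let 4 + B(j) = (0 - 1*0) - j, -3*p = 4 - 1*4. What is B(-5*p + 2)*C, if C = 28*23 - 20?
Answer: -3744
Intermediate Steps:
p = 0 (p = -(4 - 1*4)/3 = -(4 - 4)/3 = -1/3*0 = 0)
B(j) = -4 - j (B(j) = -4 + ((0 - 1*0) - j) = -4 + ((0 + 0) - j) = -4 + (0 - j) = -4 - j)
C = 624 (C = 644 - 20 = 624)
B(-5*p + 2)*C = (-4 - (-5*0 + 2))*624 = (-4 - (0 + 2))*624 = (-4 - 1*2)*624 = (-4 - 2)*624 = -6*624 = -3744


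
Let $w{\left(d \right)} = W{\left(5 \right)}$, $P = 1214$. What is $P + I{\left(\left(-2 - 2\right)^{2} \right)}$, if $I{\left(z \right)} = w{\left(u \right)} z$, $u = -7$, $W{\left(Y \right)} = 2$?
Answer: $1246$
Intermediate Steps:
$w{\left(d \right)} = 2$
$I{\left(z \right)} = 2 z$
$P + I{\left(\left(-2 - 2\right)^{2} \right)} = 1214 + 2 \left(-2 - 2\right)^{2} = 1214 + 2 \left(-4\right)^{2} = 1214 + 2 \cdot 16 = 1214 + 32 = 1246$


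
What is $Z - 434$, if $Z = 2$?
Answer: $-432$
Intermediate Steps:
$Z - 434 = 2 - 434 = -432$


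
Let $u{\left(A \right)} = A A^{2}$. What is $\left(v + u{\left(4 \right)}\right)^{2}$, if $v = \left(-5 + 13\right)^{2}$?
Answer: $16384$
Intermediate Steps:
$u{\left(A \right)} = A^{3}$
$v = 64$ ($v = 8^{2} = 64$)
$\left(v + u{\left(4 \right)}\right)^{2} = \left(64 + 4^{3}\right)^{2} = \left(64 + 64\right)^{2} = 128^{2} = 16384$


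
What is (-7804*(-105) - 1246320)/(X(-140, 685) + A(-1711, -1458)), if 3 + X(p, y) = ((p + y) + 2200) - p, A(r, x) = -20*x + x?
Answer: -106725/7646 ≈ -13.958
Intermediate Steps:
A(r, x) = -19*x
X(p, y) = 2197 + y (X(p, y) = -3 + (((p + y) + 2200) - p) = -3 + ((2200 + p + y) - p) = -3 + (2200 + y) = 2197 + y)
(-7804*(-105) - 1246320)/(X(-140, 685) + A(-1711, -1458)) = (-7804*(-105) - 1246320)/((2197 + 685) - 19*(-1458)) = (819420 - 1246320)/(2882 + 27702) = -426900/30584 = -426900*1/30584 = -106725/7646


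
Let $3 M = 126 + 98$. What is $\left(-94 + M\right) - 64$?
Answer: $- \frac{250}{3} \approx -83.333$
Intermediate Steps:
$M = \frac{224}{3}$ ($M = \frac{126 + 98}{3} = \frac{1}{3} \cdot 224 = \frac{224}{3} \approx 74.667$)
$\left(-94 + M\right) - 64 = \left(-94 + \frac{224}{3}\right) - 64 = - \frac{58}{3} - 64 = - \frac{250}{3}$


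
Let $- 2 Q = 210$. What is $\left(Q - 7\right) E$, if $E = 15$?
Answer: $-1680$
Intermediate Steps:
$Q = -105$ ($Q = \left(- \frac{1}{2}\right) 210 = -105$)
$\left(Q - 7\right) E = \left(-105 - 7\right) 15 = \left(-112\right) 15 = -1680$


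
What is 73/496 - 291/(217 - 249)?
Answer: 9167/992 ≈ 9.2409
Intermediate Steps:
73/496 - 291/(217 - 249) = 73*(1/496) - 291/(-32) = 73/496 - 291*(-1/32) = 73/496 + 291/32 = 9167/992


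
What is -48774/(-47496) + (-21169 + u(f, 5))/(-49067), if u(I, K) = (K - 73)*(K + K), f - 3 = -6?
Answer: 571822327/388414372 ≈ 1.4722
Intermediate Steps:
f = -3 (f = 3 - 6 = -3)
u(I, K) = 2*K*(-73 + K) (u(I, K) = (-73 + K)*(2*K) = 2*K*(-73 + K))
-48774/(-47496) + (-21169 + u(f, 5))/(-49067) = -48774/(-47496) + (-21169 + 2*5*(-73 + 5))/(-49067) = -48774*(-1/47496) + (-21169 + 2*5*(-68))*(-1/49067) = 8129/7916 + (-21169 - 680)*(-1/49067) = 8129/7916 - 21849*(-1/49067) = 8129/7916 + 21849/49067 = 571822327/388414372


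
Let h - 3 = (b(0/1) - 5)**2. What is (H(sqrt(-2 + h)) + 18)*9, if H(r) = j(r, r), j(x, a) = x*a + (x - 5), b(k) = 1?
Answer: 270 + 9*sqrt(17) ≈ 307.11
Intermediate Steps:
h = 19 (h = 3 + (1 - 5)**2 = 3 + (-4)**2 = 3 + 16 = 19)
j(x, a) = -5 + x + a*x (j(x, a) = a*x + (-5 + x) = -5 + x + a*x)
H(r) = -5 + r + r**2 (H(r) = -5 + r + r*r = -5 + r + r**2)
(H(sqrt(-2 + h)) + 18)*9 = ((-5 + sqrt(-2 + 19) + (sqrt(-2 + 19))**2) + 18)*9 = ((-5 + sqrt(17) + (sqrt(17))**2) + 18)*9 = ((-5 + sqrt(17) + 17) + 18)*9 = ((12 + sqrt(17)) + 18)*9 = (30 + sqrt(17))*9 = 270 + 9*sqrt(17)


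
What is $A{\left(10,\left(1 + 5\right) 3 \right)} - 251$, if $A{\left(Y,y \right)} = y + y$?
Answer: $-215$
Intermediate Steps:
$A{\left(Y,y \right)} = 2 y$
$A{\left(10,\left(1 + 5\right) 3 \right)} - 251 = 2 \left(1 + 5\right) 3 - 251 = 2 \cdot 6 \cdot 3 - 251 = 2 \cdot 18 - 251 = 36 - 251 = -215$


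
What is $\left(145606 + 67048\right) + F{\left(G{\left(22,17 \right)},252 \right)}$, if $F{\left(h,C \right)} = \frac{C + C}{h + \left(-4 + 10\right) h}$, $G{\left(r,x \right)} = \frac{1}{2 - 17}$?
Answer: $211574$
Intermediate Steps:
$G{\left(r,x \right)} = - \frac{1}{15}$ ($G{\left(r,x \right)} = \frac{1}{-15} = - \frac{1}{15}$)
$F{\left(h,C \right)} = \frac{2 C}{7 h}$ ($F{\left(h,C \right)} = \frac{2 C}{h + 6 h} = \frac{2 C}{7 h}$)
$\left(145606 + 67048\right) + F{\left(G{\left(22,17 \right)},252 \right)} = \left(145606 + 67048\right) + \frac{2}{7} \cdot 252 \frac{1}{- \frac{1}{15}} = 212654 + \frac{2}{7} \cdot 252 \left(-15\right) = 212654 - 1080 = 211574$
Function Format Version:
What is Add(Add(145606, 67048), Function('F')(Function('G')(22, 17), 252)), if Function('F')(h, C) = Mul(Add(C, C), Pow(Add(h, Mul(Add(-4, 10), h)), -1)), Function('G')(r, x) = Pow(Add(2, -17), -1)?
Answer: 211574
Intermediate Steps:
Function('G')(r, x) = Rational(-1, 15) (Function('G')(r, x) = Pow(-15, -1) = Rational(-1, 15))
Function('F')(h, C) = Mul(Rational(2, 7), C, Pow(h, -1)) (Function('F')(h, C) = Mul(Mul(2, C), Pow(Add(h, Mul(6, h)), -1)) = Mul(Mul(2, C), Pow(Mul(7, h), -1)) = Mul(Mul(2, C), Mul(Rational(1, 7), Pow(h, -1))) = Mul(Rational(2, 7), C, Pow(h, -1)))
Add(Add(145606, 67048), Function('F')(Function('G')(22, 17), 252)) = Add(Add(145606, 67048), Mul(Rational(2, 7), 252, Pow(Rational(-1, 15), -1))) = Add(212654, Mul(Rational(2, 7), 252, -15)) = Add(212654, -1080) = 211574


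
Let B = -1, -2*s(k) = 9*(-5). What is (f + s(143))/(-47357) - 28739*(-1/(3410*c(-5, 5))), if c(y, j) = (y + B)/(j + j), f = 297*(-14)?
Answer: -676265795/48446211 ≈ -13.959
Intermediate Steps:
s(k) = 45/2 (s(k) = -9*(-5)/2 = -½*(-45) = 45/2)
f = -4158
c(y, j) = (-1 + y)/(2*j) (c(y, j) = (y - 1)/(j + j) = (-1 + y)/((2*j)) = (-1 + y)*(1/(2*j)) = (-1 + y)/(2*j))
(f + s(143))/(-47357) - 28739*(-1/(3410*c(-5, 5))) = (-4158 + 45/2)/(-47357) - 28739*(-1/(341*(-1 - 5))) = -8271/2*(-1/47357) - 28739/(((½)*(⅕)*(-6))*(-3410)) = 8271/94714 - 28739/((-⅗*(-3410))) = 8271/94714 - 28739/2046 = -676265795/48446211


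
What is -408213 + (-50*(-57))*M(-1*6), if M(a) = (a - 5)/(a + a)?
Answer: -811201/2 ≈ -4.0560e+5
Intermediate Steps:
M(a) = (-5 + a)/(2*a) (M(a) = (-5 + a)/((2*a)) = (-5 + a)*(1/(2*a)) = (-5 + a)/(2*a))
-408213 + (-50*(-57))*M(-1*6) = -408213 + (-50*(-57))*((-5 - 1*6)/(2*((-1*6)))) = -408213 + 2850*((1/2)*(-5 - 6)/(-6)) = -408213 + 2850*((1/2)*(-1/6)*(-11)) = -408213 + 2850*(11/12) = -408213 + 5225/2 = -811201/2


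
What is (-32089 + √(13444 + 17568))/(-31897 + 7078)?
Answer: 32089/24819 - 2*√7753/24819 ≈ 1.2858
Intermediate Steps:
(-32089 + √(13444 + 17568))/(-31897 + 7078) = (-32089 + √31012)/(-24819) = (-32089 + 2*√7753)*(-1/24819) = 32089/24819 - 2*√7753/24819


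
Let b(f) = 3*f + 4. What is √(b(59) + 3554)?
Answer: 3*√415 ≈ 61.115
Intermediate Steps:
b(f) = 4 + 3*f
√(b(59) + 3554) = √((4 + 3*59) + 3554) = √((4 + 177) + 3554) = √(181 + 3554) = √3735 = 3*√415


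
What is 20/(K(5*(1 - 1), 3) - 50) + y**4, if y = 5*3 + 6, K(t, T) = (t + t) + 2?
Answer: 2333767/12 ≈ 1.9448e+5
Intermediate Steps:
K(t, T) = 2 + 2*t (K(t, T) = 2*t + 2 = 2 + 2*t)
y = 21 (y = 15 + 6 = 21)
20/(K(5*(1 - 1), 3) - 50) + y**4 = 20/((2 + 2*(5*(1 - 1))) - 50) + 21**4 = 20/((2 + 2*(5*0)) - 50) + 194481 = 20/((2 + 2*0) - 50) + 194481 = 20/((2 + 0) - 50) + 194481 = 20/(2 - 50) + 194481 = 20/(-48) + 194481 = 20*(-1/48) + 194481 = -5/12 + 194481 = 2333767/12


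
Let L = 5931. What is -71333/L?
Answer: -71333/5931 ≈ -12.027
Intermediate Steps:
-71333/L = -71333/5931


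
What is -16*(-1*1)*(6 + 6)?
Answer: 192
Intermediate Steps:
-16*(-1*1)*(6 + 6) = -(-16)*12 = -16*(-12) = 192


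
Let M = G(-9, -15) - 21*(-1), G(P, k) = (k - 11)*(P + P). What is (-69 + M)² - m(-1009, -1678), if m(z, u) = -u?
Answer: 174722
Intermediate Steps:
G(P, k) = 2*P*(-11 + k) (G(P, k) = (-11 + k)*(2*P) = 2*P*(-11 + k))
M = 489 (M = 2*(-9)*(-11 - 15) - 21*(-1) = 2*(-9)*(-26) - 1*(-21) = 468 + 21 = 489)
(-69 + M)² - m(-1009, -1678) = (-69 + 489)² - (-1)*(-1678) = 420² - 1*1678 = 176400 - 1678 = 174722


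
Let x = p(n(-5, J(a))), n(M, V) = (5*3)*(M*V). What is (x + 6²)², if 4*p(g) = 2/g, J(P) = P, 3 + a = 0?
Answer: 262472401/202500 ≈ 1296.2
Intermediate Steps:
a = -3 (a = -3 + 0 = -3)
n(M, V) = 15*M*V (n(M, V) = 15*(M*V) = 15*M*V)
p(g) = 1/(2*g) (p(g) = (2/g)/4 = 1/(2*g))
x = 1/450 (x = 1/(2*((15*(-5)*(-3)))) = (½)/225 = (½)*(1/225) = 1/450 ≈ 0.0022222)
(x + 6²)² = (1/450 + 6²)² = (1/450 + 36)² = (16201/450)² = 262472401/202500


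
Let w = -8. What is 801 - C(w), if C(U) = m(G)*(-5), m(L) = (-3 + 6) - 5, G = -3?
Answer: 791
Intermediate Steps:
m(L) = -2 (m(L) = 3 - 5 = -2)
C(U) = 10 (C(U) = -2*(-5) = 10)
801 - C(w) = 801 - 1*10 = 801 - 10 = 791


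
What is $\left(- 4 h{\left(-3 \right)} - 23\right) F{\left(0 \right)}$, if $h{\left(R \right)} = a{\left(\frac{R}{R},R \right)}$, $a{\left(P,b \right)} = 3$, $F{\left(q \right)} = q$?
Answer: $0$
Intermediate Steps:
$h{\left(R \right)} = 3$
$\left(- 4 h{\left(-3 \right)} - 23\right) F{\left(0 \right)} = \left(\left(-4\right) 3 - 23\right) 0 = \left(-12 - 23\right) 0 = \left(-35\right) 0 = 0$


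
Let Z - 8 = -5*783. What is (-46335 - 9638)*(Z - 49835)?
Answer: 3008100966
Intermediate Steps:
Z = -3907 (Z = 8 - 5*783 = 8 - 3915 = -3907)
(-46335 - 9638)*(Z - 49835) = (-46335 - 9638)*(-3907 - 49835) = -55973*(-53742) = 3008100966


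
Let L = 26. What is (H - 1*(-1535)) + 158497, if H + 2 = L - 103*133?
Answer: 146357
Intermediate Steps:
H = -13675 (H = -2 + (26 - 103*133) = -2 + (26 - 13699) = -2 - 13673 = -13675)
(H - 1*(-1535)) + 158497 = (-13675 - 1*(-1535)) + 158497 = (-13675 + 1535) + 158497 = -12140 + 158497 = 146357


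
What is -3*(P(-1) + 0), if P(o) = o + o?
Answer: 6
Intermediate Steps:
P(o) = 2*o
-3*(P(-1) + 0) = -3*(2*(-1) + 0) = -3*(-2 + 0) = -3*(-2) = 6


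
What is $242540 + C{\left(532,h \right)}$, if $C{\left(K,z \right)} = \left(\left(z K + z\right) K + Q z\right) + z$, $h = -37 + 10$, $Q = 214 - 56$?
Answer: $-7417765$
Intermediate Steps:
$Q = 158$
$h = -27$
$C{\left(K,z \right)} = 159 z + K \left(z + K z\right)$ ($C{\left(K,z \right)} = \left(\left(z K + z\right) K + 158 z\right) + z = \left(\left(K z + z\right) K + 158 z\right) + z = \left(\left(z + K z\right) K + 158 z\right) + z = \left(K \left(z + K z\right) + 158 z\right) + z = \left(158 z + K \left(z + K z\right)\right) + z = 159 z + K \left(z + K z\right)$)
$242540 + C{\left(532,h \right)} = 242540 - 27 \left(159 + 532 + 532^{2}\right) = 242540 - 27 \left(159 + 532 + 283024\right) = 242540 - 7660305 = -7417765$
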